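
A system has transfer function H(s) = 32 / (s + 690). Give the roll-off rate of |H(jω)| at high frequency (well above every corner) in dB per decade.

With 0 zeros and 1 pole, the high-frequency asymptotic slope is 20 × (0 − 1) = -20 dB/decade.

-20 dB/decade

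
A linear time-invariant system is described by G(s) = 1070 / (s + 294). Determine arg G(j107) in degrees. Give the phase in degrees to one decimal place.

∠(j107 + 294) = arctan(107/294) = 20.00°
∠G(j107) = −20.00° = -20.00°

-20.0°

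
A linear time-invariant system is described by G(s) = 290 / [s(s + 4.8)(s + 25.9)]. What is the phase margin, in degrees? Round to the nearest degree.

61 deg

Gain crossover: |G(jω)| = 1 at ω ≈ 2.13 rad s⁻¹.
∠G(j2.13) = −90° − arctan(2.13/4.8) − arctan(2.13/25.9) ≈ -118.58°
PM = 180° + (-118.58°) = 61.42°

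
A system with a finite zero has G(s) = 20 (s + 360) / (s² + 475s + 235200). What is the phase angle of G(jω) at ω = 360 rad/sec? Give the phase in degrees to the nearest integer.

-13°

∠(j360 + 360) = arctan(360/360) = 45.00°
∠[(j360)² + 475(j360) + 235200] = ∠[1.056e+05 + j1.71e+05] = 58.30°
∠G(j360) = 45.00° − 58.30° = -13.30°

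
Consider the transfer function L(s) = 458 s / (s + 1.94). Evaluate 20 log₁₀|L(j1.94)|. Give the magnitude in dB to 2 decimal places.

|j1.94| = 1.94
|j1.94 + 1.94| = √(1.94² + 1.94²) = 2.744
|L(j1.94)| = 458 × 1.94 / 2.744 = 323.85
20 log₁₀(323.85) = 50.207 dB

50.21 dB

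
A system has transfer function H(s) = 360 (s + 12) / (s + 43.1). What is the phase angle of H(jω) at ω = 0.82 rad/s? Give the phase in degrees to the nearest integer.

∠(j0.82 + 12) = arctan(0.82/12) = 3.91°
∠(j0.82 + 43.1) = arctan(0.82/43.1) = 1.09°
∠H(j0.82) = 3.91° − 1.09° = 2.82°

3 deg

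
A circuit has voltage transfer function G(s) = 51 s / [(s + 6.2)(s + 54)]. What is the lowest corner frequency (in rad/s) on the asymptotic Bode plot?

6.2 rad/s

Break frequencies occur at each pole and zero magnitude: 6.2 rad/s, 54 rad/s.
The lowest is 6.2 rad/s.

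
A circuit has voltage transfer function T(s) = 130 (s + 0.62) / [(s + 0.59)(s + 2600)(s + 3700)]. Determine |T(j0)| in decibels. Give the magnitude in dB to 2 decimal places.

-96.95 dB

T(0) = 130 × 0.62 / (0.59 × 2600 × 3700) = 1.4201e-05
20 log₁₀(1.4201e-05) = -96.954 dB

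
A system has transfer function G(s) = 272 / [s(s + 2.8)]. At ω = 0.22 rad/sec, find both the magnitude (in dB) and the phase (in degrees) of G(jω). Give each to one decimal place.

|G| = 52.9 dB, ∠G = -94.5°

|j0.22 + 2.8| = √(0.22² + 2.8²) = 2.809
|j0.22| = 0.22
|G(j0.22)| = 272 / (2.809 × 0.22) = 440.2
20 log₁₀(440.2) = 52.87 dB
∠(j0.22 + 2.8) = arctan(0.22/2.8) = 4.49°
∠(j0.22) = 90.00°
∠G(j0.22) = − (4.49° + 90.00°) = -94.49°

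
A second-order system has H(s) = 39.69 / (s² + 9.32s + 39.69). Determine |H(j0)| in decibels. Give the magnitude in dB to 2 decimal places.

H(0) = 39.69 / 39.69 = 1
20 log₁₀(1) = 0.000 dB

0.00 dB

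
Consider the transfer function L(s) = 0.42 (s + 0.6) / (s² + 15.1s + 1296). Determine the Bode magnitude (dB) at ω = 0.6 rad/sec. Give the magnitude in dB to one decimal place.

-71.2 dB

|j0.6 + 0.6| = √(0.6² + 0.6²) = 0.8485
|(j0.6)² + 15.1(j0.6) + 1296| = |1295.6 + j9.06| = 1296
|L(j0.6)| = 0.42 × 0.8485 / 1296 = 0.00027506
20 log₁₀(0.00027506) = -71.21 dB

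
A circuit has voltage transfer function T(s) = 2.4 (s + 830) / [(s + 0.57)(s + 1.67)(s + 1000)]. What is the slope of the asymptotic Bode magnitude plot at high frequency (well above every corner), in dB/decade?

With 1 zero and 3 poles, the high-frequency asymptotic slope is 20 × (1 − 3) = -40 dB/decade.

-40 dB/decade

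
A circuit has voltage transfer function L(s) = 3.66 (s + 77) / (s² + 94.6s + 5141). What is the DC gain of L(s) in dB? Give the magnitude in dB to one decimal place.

L(0) = 3.66 × 77 / 5141 = 0.054818
20 log₁₀(0.054818) = -25.22 dB

-25.2 dB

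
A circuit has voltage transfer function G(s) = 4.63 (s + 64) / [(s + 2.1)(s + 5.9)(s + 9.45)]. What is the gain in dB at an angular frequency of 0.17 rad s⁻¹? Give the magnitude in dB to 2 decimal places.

8.03 dB

|j0.17 + 64| = √(0.17² + 64²) = 64
|j0.17 + 2.1| = √(0.17² + 2.1²) = 2.107
|j0.17 + 5.9| = √(0.17² + 5.9²) = 5.902
|j0.17 + 9.45| = √(0.17² + 9.45²) = 9.452
|G(j0.17)| = 4.63 × 64 / (2.107 × 5.902 × 9.452) = 2.5211
20 log₁₀(2.5211) = 8.032 dB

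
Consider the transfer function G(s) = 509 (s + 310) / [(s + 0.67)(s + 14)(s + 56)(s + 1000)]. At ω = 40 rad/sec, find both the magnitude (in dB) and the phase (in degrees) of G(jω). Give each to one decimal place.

|G| = -57.3 dB, ∠G = -190.2°

|j40 + 310| = √(40² + 310²) = 312.6
|j40 + 0.67| = √(40² + 0.67²) = 40.01
|j40 + 14| = √(40² + 14²) = 42.38
|j40 + 56| = √(40² + 56²) = 68.82
|j40 + 1000| = √(40² + 1000²) = 1001
|G(j40)| = 509 × 312.6 / (40.01 × 42.38 × 68.82 × 1001) = 0.0013625
20 log₁₀(0.0013625) = -57.31 dB
∠(j40 + 310) = arctan(40/310) = 7.35°
∠(j40 + 0.67) = arctan(40/0.67) = 89.04°
∠(j40 + 14) = arctan(40/14) = 70.71°
∠(j40 + 56) = arctan(40/56) = 35.54°
∠(j40 + 1000) = arctan(40/1000) = 2.29°
∠G(j40) = 7.35° − (89.04° + 70.71° + 35.54° + 2.29°) = -190.23°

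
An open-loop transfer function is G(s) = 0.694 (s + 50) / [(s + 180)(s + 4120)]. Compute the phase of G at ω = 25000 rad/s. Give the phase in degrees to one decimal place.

∠(j25000 + 50) = arctan(25000/50) = 89.89°
∠(j25000 + 180) = arctan(25000/180) = 89.59°
∠(j25000 + 4120) = arctan(25000/4120) = 80.64°
∠G(j25000) = 89.89° − (89.59° + 80.64°) = -80.34°

-80.3 deg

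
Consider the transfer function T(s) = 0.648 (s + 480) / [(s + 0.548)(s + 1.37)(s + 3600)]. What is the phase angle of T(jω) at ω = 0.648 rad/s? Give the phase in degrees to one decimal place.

-75.0°

∠(j0.648 + 480) = arctan(0.648/480) = 0.08°
∠(j0.648 + 0.548) = arctan(0.648/0.548) = 49.78°
∠(j0.648 + 1.37) = arctan(0.648/1.37) = 25.31°
∠(j0.648 + 3600) = arctan(0.648/3600) = 0.01°
∠T(j0.648) = 0.08° − (49.78° + 25.31° + 0.01°) = -75.03°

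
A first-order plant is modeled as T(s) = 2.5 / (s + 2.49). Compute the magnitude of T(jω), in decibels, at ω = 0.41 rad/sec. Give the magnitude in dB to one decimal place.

|j0.41 + 2.49| = √(0.41² + 2.49²) = 2.524
|T(j0.41)| = 2.5 / 2.524 = 0.99068
20 log₁₀(0.99068) = -0.08 dB

-0.1 dB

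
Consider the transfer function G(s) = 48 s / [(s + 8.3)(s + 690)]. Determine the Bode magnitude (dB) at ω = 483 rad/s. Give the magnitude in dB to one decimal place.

|j483| = 483
|j483 + 8.3| = √(483² + 8.3²) = 483.1
|j483 + 690| = √(483² + 690²) = 842.3
|G(j483)| = 48 × 483 / (483.1 × 842.3) = 0.056982
20 log₁₀(0.056982) = -24.89 dB

-24.9 dB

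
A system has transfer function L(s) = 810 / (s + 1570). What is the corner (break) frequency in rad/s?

The single real pole at s = −1570 gives a corner at ω = 1570 rad/s.

1570 rad/s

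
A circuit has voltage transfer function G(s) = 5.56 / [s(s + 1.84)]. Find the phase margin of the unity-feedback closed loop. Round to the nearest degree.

42°

Gain crossover: |G(jω)| = 1 at ω ≈ 2.03 rad/s.
∠G(j2.03) = −90° − arctan(2.03/1.84) ≈ -137.80°
PM = 180° + (-137.80°) = 42.20°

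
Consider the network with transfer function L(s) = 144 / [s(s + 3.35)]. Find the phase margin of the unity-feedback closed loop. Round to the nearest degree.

Gain crossover: |L(jω)| = 1 at ω ≈ 11.8 rad/s.
∠L(j11.8) = −90° − arctan(11.8/3.35) ≈ -164.11°
PM = 180° + (-164.11°) = 15.89°

16°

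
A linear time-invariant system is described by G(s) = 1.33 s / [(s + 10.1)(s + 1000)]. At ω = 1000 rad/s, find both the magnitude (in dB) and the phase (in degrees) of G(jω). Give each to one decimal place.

|G| = -60.5 dB, ∠G = -44.4°

|j1000| = 1000
|j1000 + 10.1| = √(1000² + 10.1²) = 1000
|j1000 + 1000| = √(1000² + 1000²) = 1414
|G(j1000)| = 1.33 × 1000 / (1000 × 1414) = 0.0009404
20 log₁₀(0.0009404) = -60.53 dB
∠(j1000) = 90.00°
∠(j1000 + 10.1) = arctan(1000/10.1) = 89.42°
∠(j1000 + 1000) = arctan(1000/1000) = 45.00°
∠G(j1000) = 90.00° − (89.42° + 45.00°) = -44.42°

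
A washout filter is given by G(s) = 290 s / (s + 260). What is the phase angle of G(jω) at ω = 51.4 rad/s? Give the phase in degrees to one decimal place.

78.8°

∠(j51.4) = 90.00°
∠(j51.4 + 260) = arctan(51.4/260) = 11.18°
∠G(j51.4) = 90.00° − 11.18° = 78.82°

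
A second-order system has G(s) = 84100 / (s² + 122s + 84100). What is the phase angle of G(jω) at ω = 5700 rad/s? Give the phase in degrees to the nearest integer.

∠[(j5700)² + 122(j5700) + 84100] = ∠[-3.2406e+07 + j6.954e+05] = 178.77°
∠G(j5700) = −178.77° = -178.77°

-179°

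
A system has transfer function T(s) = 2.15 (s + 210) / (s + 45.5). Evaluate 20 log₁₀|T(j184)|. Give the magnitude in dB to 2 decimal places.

10.01 dB

|j184 + 210| = √(184² + 210²) = 279.2
|j184 + 45.5| = √(184² + 45.5²) = 189.5
|T(j184)| = 2.15 × 279.2 / 189.5 = 3.1671
20 log₁₀(3.1671) = 10.013 dB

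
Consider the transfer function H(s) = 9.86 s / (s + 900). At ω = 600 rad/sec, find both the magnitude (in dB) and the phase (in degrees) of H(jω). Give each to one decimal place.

|j600| = 600
|j600 + 900| = √(600² + 900²) = 1082
|H(j600)| = 9.86 × 600 / 1082 = 5.4693
20 log₁₀(5.4693) = 14.76 dB
∠(j600) = 90.00°
∠(j600 + 900) = arctan(600/900) = 33.69°
∠H(j600) = 90.00° − 33.69° = 56.31°

|H| = 14.8 dB, ∠H = 56.3°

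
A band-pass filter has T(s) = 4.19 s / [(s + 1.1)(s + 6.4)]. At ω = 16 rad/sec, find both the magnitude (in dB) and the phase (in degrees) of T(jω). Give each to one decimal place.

|T| = -12.3 dB, ∠T = -64.3°

|j16| = 16
|j16 + 1.1| = √(16² + 1.1²) = 16.04
|j16 + 6.4| = √(16² + 6.4²) = 17.23
|T(j16)| = 4.19 × 16 / (16.04 × 17.23) = 0.24257
20 log₁₀(0.24257) = -12.30 dB
∠(j16) = 90.00°
∠(j16 + 1.1) = arctan(16/1.1) = 86.07°
∠(j16 + 6.4) = arctan(16/6.4) = 68.20°
∠T(j16) = 90.00° − (86.07° + 68.20°) = -64.27°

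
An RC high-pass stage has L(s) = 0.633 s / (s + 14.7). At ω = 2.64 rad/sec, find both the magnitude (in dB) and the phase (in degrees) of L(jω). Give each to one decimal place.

|j2.64| = 2.64
|j2.64 + 14.7| = √(2.64² + 14.7²) = 14.94
|L(j2.64)| = 0.633 × 2.64 / 14.94 = 0.11189
20 log₁₀(0.11189) = -19.02 dB
∠(j2.64) = 90.00°
∠(j2.64 + 14.7) = arctan(2.64/14.7) = 10.18°
∠L(j2.64) = 90.00° − 10.18° = 79.82°

|L| = -19.0 dB, ∠L = 79.8°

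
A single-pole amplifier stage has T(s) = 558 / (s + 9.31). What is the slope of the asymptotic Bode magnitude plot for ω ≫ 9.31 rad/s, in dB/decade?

-20 dB/decade

With 0 zeros and 1 pole, the high-frequency asymptotic slope is 20 × (0 − 1) = -20 dB/decade.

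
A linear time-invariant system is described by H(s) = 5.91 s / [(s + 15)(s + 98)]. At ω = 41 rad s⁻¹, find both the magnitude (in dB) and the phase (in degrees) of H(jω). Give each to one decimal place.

|j41| = 41
|j41 + 15| = √(41² + 15²) = 43.66
|j41 + 98| = √(41² + 98²) = 106.2
|H(j41)| = 5.91 × 41 / (43.66 × 106.2) = 0.052247
20 log₁₀(0.052247) = -25.64 dB
∠(j41) = 90.00°
∠(j41 + 15) = arctan(41/15) = 69.90°
∠(j41 + 98) = arctan(41/98) = 22.70°
∠H(j41) = 90.00° − (69.90° + 22.70°) = -2.61°

|H| = -25.6 dB, ∠H = -2.6°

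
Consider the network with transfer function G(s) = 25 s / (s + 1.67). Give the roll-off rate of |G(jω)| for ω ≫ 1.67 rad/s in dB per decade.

0 dB/decade

With 1 zero and 1 pole, the high-frequency asymptotic slope is 20 × (1 − 1) = 0 dB/decade.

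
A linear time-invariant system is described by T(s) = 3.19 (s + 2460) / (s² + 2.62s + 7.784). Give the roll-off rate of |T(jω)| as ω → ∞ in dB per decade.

With 1 zero and 2 poles, the high-frequency asymptotic slope is 20 × (1 − 2) = -20 dB/decade.

-20 dB/decade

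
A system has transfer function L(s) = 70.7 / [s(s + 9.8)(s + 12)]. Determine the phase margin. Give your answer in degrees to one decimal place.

Gain crossover: |L(jω)| = 1 at ω ≈ 0.599 rad s⁻¹.
∠L(j0.599) = −90° − arctan(0.599/9.8) − arctan(0.599/12) ≈ -96.36°
PM = 180° + (-96.36°) = 83.64°

83.6°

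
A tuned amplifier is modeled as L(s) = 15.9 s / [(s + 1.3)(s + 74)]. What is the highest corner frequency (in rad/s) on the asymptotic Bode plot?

74 rad/s

Break frequencies occur at each pole and zero magnitude: 1.3 rad/s, 74 rad/s.
The highest is 74 rad/s.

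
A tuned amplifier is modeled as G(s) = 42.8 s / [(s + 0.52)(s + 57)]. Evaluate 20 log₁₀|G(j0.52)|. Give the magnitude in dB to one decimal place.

-5.5 dB

|j0.52| = 0.52
|j0.52 + 0.52| = √(0.52² + 0.52²) = 0.7354
|j0.52 + 57| = √(0.52² + 57²) = 57
|G(j0.52)| = 42.8 × 0.52 / (0.7354 × 57) = 0.53093
20 log₁₀(0.53093) = -5.50 dB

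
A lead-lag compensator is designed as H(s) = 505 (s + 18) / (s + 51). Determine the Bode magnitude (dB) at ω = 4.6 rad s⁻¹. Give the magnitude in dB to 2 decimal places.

|j4.6 + 18| = √(4.6² + 18²) = 18.58
|j4.6 + 51| = √(4.6² + 51²) = 51.21
|H(j4.6)| = 505 × 18.58 / 51.21 = 183.22
20 log₁₀(183.22) = 45.259 dB

45.26 dB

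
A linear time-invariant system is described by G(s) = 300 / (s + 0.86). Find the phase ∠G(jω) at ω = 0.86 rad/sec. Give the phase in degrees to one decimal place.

∠(j0.86 + 0.86) = arctan(0.86/0.86) = 45.00°
∠G(j0.86) = −45.00° = -45.00°

-45.0°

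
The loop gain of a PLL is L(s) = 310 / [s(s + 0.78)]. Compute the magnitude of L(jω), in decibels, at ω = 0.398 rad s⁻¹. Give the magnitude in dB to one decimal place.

|j0.398 + 0.78| = √(0.398² + 0.78²) = 0.8757
|j0.398| = 0.398
|L(j0.398)| = 310 / (0.8757 × 0.398) = 889.48
20 log₁₀(889.48) = 58.98 dB

59.0 dB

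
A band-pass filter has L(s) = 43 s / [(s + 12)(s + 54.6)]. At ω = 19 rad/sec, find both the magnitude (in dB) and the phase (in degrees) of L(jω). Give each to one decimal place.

|j19| = 19
|j19 + 12| = √(19² + 12²) = 22.47
|j19 + 54.6| = √(19² + 54.6²) = 57.81
|L(j19)| = 43 × 19 / (22.47 × 57.81) = 0.62887
20 log₁₀(0.62887) = -4.03 dB
∠(j19) = 90.00°
∠(j19 + 12) = arctan(19/12) = 57.72°
∠(j19 + 54.6) = arctan(19/54.6) = 19.19°
∠L(j19) = 90.00° − (57.72° + 19.19°) = 13.09°

|L| = -4.0 dB, ∠L = 13.1°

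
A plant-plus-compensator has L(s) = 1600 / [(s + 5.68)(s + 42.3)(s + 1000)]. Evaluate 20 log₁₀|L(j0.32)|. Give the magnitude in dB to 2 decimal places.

-43.55 dB

|j0.32 + 5.68| = √(0.32² + 5.68²) = 5.689
|j0.32 + 42.3| = √(0.32² + 42.3²) = 42.3
|j0.32 + 1000| = √(0.32² + 1000²) = 1000
|L(j0.32)| = 1600 / (5.689 × 42.3 × 1000) = 0.0066486
20 log₁₀(0.0066486) = -43.545 dB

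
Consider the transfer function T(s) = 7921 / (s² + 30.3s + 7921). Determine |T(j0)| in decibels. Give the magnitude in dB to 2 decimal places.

0.00 dB

T(0) = 7921 / 7921 = 1
20 log₁₀(1) = 0.000 dB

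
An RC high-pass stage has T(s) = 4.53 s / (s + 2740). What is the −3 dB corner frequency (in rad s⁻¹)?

2740 rad s⁻¹

For a single-pole high-pass, the −3 dB point is at the pole: ω = 2740 rad s⁻¹.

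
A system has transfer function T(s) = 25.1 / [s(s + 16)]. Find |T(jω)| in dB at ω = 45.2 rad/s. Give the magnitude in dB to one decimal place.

-38.7 dB

|j45.2 + 16| = √(45.2² + 16²) = 47.95
|j45.2| = 45.2
|T(j45.2)| = 25.1 / (47.95 × 45.2) = 0.011581
20 log₁₀(0.011581) = -38.72 dB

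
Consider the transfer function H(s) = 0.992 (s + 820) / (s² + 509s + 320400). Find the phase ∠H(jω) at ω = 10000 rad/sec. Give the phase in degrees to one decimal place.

-91.8°

∠(j10000 + 820) = arctan(10000/820) = 85.31°
∠[(j10000)² + 509(j10000) + 320400] = ∠[-9.968e+07 + j5.09e+06] = 177.08°
∠H(j10000) = 85.31° − 177.08° = -91.76°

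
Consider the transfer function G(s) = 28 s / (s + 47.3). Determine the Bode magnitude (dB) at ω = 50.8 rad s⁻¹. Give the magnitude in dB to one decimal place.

26.2 dB

|j50.8| = 50.8
|j50.8 + 47.3| = √(50.8² + 47.3²) = 69.41
|G(j50.8)| = 28 × 50.8 / 69.41 = 20.492
20 log₁₀(20.492) = 26.23 dB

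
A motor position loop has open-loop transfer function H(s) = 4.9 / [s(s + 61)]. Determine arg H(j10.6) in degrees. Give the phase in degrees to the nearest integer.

-100°

∠(j10.6 + 61) = arctan(10.6/61) = 9.86°
∠(j10.6) = 90.00°
∠H(j10.6) = − (9.86° + 90.00°) = -99.86°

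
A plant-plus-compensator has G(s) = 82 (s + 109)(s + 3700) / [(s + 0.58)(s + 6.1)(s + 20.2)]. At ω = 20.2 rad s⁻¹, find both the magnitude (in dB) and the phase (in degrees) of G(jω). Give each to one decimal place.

|G| = 68.8 dB, ∠G = -195.7°

|j20.2 + 109| = √(20.2² + 109²) = 110.9
|j20.2 + 3700| = √(20.2² + 3700²) = 3700
|j20.2 + 0.58| = √(20.2² + 0.58²) = 20.21
|j20.2 + 6.1| = √(20.2² + 6.1²) = 21.1
|j20.2 + 20.2| = √(20.2² + 20.2²) = 28.57
|G(j20.2)| = 82 × 110.9 × 3700 / (20.21 × 21.1 × 28.57) = 2761.1
20 log₁₀(2761.1) = 68.82 dB
∠(j20.2 + 109) = arctan(20.2/109) = 10.50°
∠(j20.2 + 3700) = arctan(20.2/3700) = 0.31°
∠(j20.2 + 0.58) = arctan(20.2/0.58) = 88.36°
∠(j20.2 + 6.1) = arctan(20.2/6.1) = 73.20°
∠(j20.2 + 20.2) = arctan(20.2/20.2) = 45.00°
∠G(j20.2) = 10.50° + 0.31° − (88.36° + 73.20° + 45.00°) = -195.74°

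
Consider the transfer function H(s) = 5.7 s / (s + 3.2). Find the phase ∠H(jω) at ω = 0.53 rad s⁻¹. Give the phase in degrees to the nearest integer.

81°

∠(j0.53) = 90.00°
∠(j0.53 + 3.2) = arctan(0.53/3.2) = 9.40°
∠H(j0.53) = 90.00° − 9.40° = 80.60°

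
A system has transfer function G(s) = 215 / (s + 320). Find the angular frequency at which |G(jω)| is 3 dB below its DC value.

320 rad s⁻¹

For a single-pole low-pass, the −3 dB point is at the pole: ω = 320 rad s⁻¹.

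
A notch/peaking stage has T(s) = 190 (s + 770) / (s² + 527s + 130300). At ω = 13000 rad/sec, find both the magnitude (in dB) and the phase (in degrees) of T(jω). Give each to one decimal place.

|j13000 + 770| = √(13000² + 770²) = 1.302e+04
|(j13000)² + 527(j13000) + 130300| = |-1.6887e+08 + j6.851e+06| = 1.69e+08
|T(j13000)| = 190 × 1.302e+04 / 1.69e+08 = 0.01464
20 log₁₀(0.01464) = -36.69 dB
∠(j13000 + 770) = arctan(13000/770) = 86.61°
∠[(j13000)² + 527(j13000) + 130300] = ∠[-1.6887e+08 + j6.851e+06] = 177.68°
∠T(j13000) = 86.61° − 177.68° = -91.07°

|T| = -36.7 dB, ∠T = -91.1°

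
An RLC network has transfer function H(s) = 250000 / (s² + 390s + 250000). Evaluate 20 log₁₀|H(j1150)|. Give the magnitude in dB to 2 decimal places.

-13.35 dB

|(j1150)² + 390(j1150) + 250000| = |-1.0725e+06 + j4.485e+05| = 1.163e+06
|H(j1150)| = 250000 / 1.163e+06 = 0.21505
20 log₁₀(0.21505) = -13.349 dB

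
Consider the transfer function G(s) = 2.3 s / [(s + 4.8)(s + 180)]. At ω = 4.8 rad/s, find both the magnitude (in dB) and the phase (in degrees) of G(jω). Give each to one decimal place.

|j4.8| = 4.8
|j4.8 + 4.8| = √(4.8² + 4.8²) = 6.788
|j4.8 + 180| = √(4.8² + 180²) = 180.1
|G(j4.8)| = 2.3 × 4.8 / (6.788 × 180.1) = 0.009032
20 log₁₀(0.009032) = -40.88 dB
∠(j4.8) = 90.00°
∠(j4.8 + 4.8) = arctan(4.8/4.8) = 45.00°
∠(j4.8 + 180) = arctan(4.8/180) = 1.53°
∠G(j4.8) = 90.00° − (45.00° + 1.53°) = 43.47°

|G| = -40.9 dB, ∠G = 43.5°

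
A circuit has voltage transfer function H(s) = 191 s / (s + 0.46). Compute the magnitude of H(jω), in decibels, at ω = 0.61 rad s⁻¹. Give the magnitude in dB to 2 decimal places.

43.67 dB

|j0.61| = 0.61
|j0.61 + 0.46| = √(0.61² + 0.46²) = 0.764
|H(j0.61)| = 191 × 0.61 / 0.764 = 152.5
20 log₁₀(152.5) = 43.665 dB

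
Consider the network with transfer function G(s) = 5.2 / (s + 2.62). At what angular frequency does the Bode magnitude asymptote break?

The single real pole at s = −2.62 gives a corner at ω = 2.62 rad/sec.

2.62 rad/sec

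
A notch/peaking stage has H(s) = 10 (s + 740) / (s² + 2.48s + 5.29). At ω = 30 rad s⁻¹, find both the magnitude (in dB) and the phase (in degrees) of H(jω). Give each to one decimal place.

|H| = 18.3 dB, ∠H = -172.9°

|j30 + 740| = √(30² + 740²) = 740.6
|(j30)² + 2.48(j30) + 5.29| = |-894.71 + j74.4| = 897.8
|H(j30)| = 10 × 740.6 / 897.8 = 8.2492
20 log₁₀(8.2492) = 18.33 dB
∠(j30 + 740) = arctan(30/740) = 2.32°
∠[(j30)² + 2.48(j30) + 5.29] = ∠[-894.71 + j74.4] = 175.25°
∠H(j30) = 2.32° − 175.25° = -172.92°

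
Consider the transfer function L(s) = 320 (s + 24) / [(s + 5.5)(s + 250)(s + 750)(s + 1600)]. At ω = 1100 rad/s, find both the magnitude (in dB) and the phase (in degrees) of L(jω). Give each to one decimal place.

|j1100 + 24| = √(1100² + 24²) = 1100
|j1100 + 5.5| = √(1100² + 5.5²) = 1100
|j1100 + 250| = √(1100² + 250²) = 1128
|j1100 + 750| = √(1100² + 750²) = 1331
|j1100 + 1600| = √(1100² + 1600²) = 1942
|L(j1100)| = 320 × 1100 / (1100 × 1128 × 1331 × 1942) = 1.0976e-07
20 log₁₀(1.0976e-07) = -139.19 dB
∠(j1100 + 24) = arctan(1100/24) = 88.75°
∠(j1100 + 5.5) = arctan(1100/5.5) = 89.71°
∠(j1100 + 250) = arctan(1100/250) = 77.20°
∠(j1100 + 750) = arctan(1100/750) = 55.71°
∠(j1100 + 1600) = arctan(1100/1600) = 34.51°
∠L(j1100) = 88.75° − (89.71° + 77.20° + 55.71° + 34.51°) = -168.38°

|L| = -139.2 dB, ∠L = -168.4°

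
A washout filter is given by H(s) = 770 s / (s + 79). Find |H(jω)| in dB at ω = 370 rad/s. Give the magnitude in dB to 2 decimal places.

57.54 dB

|j370| = 370
|j370 + 79| = √(370² + 79²) = 378.3
|H(j370)| = 770 × 370 / 378.3 = 753.03
20 log₁₀(753.03) = 57.536 dB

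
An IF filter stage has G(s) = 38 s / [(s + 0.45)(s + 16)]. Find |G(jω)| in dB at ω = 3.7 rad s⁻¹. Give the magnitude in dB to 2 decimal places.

7.22 dB

|j3.7| = 3.7
|j3.7 + 0.45| = √(3.7² + 0.45²) = 3.727
|j3.7 + 16| = √(3.7² + 16²) = 16.42
|G(j3.7)| = 38 × 3.7 / (3.727 × 16.42) = 2.297
20 log₁₀(2.297) = 7.223 dB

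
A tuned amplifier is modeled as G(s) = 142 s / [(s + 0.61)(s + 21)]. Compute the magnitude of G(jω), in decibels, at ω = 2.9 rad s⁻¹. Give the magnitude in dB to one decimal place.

|j2.9| = 2.9
|j2.9 + 0.61| = √(2.9² + 0.61²) = 2.963
|j2.9 + 21| = √(2.9² + 21²) = 21.2
|G(j2.9)| = 142 × 2.9 / (2.963 × 21.2) = 6.5549
20 log₁₀(6.5549) = 16.33 dB

16.3 dB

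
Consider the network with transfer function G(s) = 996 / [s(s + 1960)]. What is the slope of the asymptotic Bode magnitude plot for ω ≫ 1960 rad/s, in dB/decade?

-40 dB/decade

With 0 zeros and 2 poles, the high-frequency asymptotic slope is 20 × (0 − 2) = -40 dB/decade.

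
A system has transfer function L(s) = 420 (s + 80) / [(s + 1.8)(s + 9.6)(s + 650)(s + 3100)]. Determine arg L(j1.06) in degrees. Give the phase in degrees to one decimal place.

∠(j1.06 + 80) = arctan(1.06/80) = 0.76°
∠(j1.06 + 1.8) = arctan(1.06/1.8) = 30.49°
∠(j1.06 + 9.6) = arctan(1.06/9.6) = 6.30°
∠(j1.06 + 650) = arctan(1.06/650) = 0.09°
∠(j1.06 + 3100) = arctan(1.06/3100) = 0.02°
∠L(j1.06) = 0.76° − (30.49° + 6.30° + 0.09° + 0.02°) = -36.15°

-36.1°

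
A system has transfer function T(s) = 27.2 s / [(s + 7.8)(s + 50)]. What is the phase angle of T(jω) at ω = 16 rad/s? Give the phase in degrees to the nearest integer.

8°

∠(j16) = 90.00°
∠(j16 + 7.8) = arctan(16/7.8) = 64.01°
∠(j16 + 50) = arctan(16/50) = 17.74°
∠T(j16) = 90.00° − (64.01° + 17.74°) = 8.24°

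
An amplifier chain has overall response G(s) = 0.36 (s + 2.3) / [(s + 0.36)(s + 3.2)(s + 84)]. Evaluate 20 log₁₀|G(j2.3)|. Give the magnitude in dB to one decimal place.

|j2.3 + 2.3| = √(2.3² + 2.3²) = 3.253
|j2.3 + 0.36| = √(2.3² + 0.36²) = 2.328
|j2.3 + 3.2| = √(2.3² + 3.2²) = 3.941
|j2.3 + 84| = √(2.3² + 84²) = 84.03
|G(j2.3)| = 0.36 × 3.253 / (2.328 × 3.941 × 84.03) = 0.0015189
20 log₁₀(0.0015189) = -56.37 dB

-56.4 dB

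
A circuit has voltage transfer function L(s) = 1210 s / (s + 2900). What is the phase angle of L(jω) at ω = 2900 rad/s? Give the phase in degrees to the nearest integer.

∠(j2900) = 90.00°
∠(j2900 + 2900) = arctan(2900/2900) = 45.00°
∠L(j2900) = 90.00° − 45.00° = 45.00°

45 deg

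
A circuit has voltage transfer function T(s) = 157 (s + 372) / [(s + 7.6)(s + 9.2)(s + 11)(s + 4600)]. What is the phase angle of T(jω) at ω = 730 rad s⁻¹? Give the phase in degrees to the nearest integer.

∠(j730 + 372) = arctan(730/372) = 63.00°
∠(j730 + 7.6) = arctan(730/7.6) = 89.40°
∠(j730 + 9.2) = arctan(730/9.2) = 89.28°
∠(j730 + 11) = arctan(730/11) = 89.14°
∠(j730 + 4600) = arctan(730/4600) = 9.02°
∠T(j730) = 63.00° − (89.40° + 89.28° + 89.14° + 9.02°) = -213.84°

-214°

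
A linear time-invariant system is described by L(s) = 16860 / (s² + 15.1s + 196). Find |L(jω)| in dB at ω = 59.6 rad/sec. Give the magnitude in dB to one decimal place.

|(j59.6)² + 15.1(j59.6) + 196| = |-3356.2 + j899.96| = 3475
|L(j59.6)| = 16860 / 3475 = 4.8522
20 log₁₀(4.8522) = 13.72 dB

13.7 dB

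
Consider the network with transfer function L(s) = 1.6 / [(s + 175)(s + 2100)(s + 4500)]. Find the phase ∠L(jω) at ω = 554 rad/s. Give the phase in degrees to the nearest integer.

-94 deg

∠(j554 + 175) = arctan(554/175) = 72.47°
∠(j554 + 2100) = arctan(554/2100) = 14.78°
∠(j554 + 4500) = arctan(554/4500) = 7.02°
∠L(j554) = − (72.47° + 14.78° + 7.02°) = -94.27°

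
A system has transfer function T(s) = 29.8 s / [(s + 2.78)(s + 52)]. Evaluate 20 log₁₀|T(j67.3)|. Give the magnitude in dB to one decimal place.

|j67.3| = 67.3
|j67.3 + 2.78| = √(67.3² + 2.78²) = 67.36
|j67.3 + 52| = √(67.3² + 52²) = 85.05
|T(j67.3)| = 29.8 × 67.3 / (67.36 × 85.05) = 0.35009
20 log₁₀(0.35009) = -9.12 dB

-9.1 dB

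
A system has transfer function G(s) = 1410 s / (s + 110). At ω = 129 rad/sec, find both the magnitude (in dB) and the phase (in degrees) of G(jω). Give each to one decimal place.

|j129| = 129
|j129 + 110| = √(129² + 110²) = 169.5
|G(j129)| = 1410 × 129 / 169.5 = 1072.9
20 log₁₀(1072.9) = 60.61 dB
∠(j129) = 90.00°
∠(j129 + 110) = arctan(129/110) = 49.55°
∠G(j129) = 90.00° − 49.55° = 40.45°

|G| = 60.6 dB, ∠G = 40.5°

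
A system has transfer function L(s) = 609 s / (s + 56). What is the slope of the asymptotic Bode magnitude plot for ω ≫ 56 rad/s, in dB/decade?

With 1 zero and 1 pole, the high-frequency asymptotic slope is 20 × (1 − 1) = 0 dB/decade.

0 dB/decade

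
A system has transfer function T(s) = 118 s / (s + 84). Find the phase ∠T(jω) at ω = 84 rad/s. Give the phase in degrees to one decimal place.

∠(j84) = 90.00°
∠(j84 + 84) = arctan(84/84) = 45.00°
∠T(j84) = 90.00° − 45.00° = 45.00°

45.0°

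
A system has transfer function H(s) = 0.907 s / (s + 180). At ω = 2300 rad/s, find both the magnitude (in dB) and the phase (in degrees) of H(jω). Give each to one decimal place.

|j2300| = 2300
|j2300 + 180| = √(2300² + 180²) = 2307
|H(j2300)| = 0.907 × 2300 / 2307 = 0.90424
20 log₁₀(0.90424) = -0.87 dB
∠(j2300) = 90.00°
∠(j2300 + 180) = arctan(2300/180) = 85.53°
∠H(j2300) = 90.00° − 85.53° = 4.47°

|H| = -0.9 dB, ∠H = 4.5°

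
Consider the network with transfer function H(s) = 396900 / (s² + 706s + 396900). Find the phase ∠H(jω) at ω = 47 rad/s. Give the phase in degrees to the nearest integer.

-5°

∠[(j47)² + 706(j47) + 396900] = ∠[3.9469e+05 + j33182] = 4.81°
∠H(j47) = −4.81° = -4.81°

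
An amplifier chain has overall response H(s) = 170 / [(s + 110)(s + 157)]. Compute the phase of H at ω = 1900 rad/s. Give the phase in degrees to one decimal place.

-172.0 deg

∠(j1900 + 110) = arctan(1900/110) = 86.69°
∠(j1900 + 157) = arctan(1900/157) = 85.28°
∠H(j1900) = − (86.69° + 85.28°) = -171.96°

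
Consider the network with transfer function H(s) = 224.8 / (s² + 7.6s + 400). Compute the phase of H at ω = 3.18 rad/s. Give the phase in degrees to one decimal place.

-3.5°

∠[(j3.18)² + 7.6(j3.18) + 400] = ∠[389.89 + j24.168] = 3.55°
∠H(j3.18) = −3.55° = -3.55°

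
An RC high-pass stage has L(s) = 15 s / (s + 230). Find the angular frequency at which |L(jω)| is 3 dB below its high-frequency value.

230 rad/s

For a single-pole high-pass, the −3 dB point is at the pole: ω = 230 rad/s.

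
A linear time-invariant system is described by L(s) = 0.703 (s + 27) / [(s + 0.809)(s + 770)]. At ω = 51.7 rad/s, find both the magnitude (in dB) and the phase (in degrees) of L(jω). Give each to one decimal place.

|L| = -59.8 dB, ∠L = -30.5°

|j51.7 + 27| = √(51.7² + 27²) = 58.33
|j51.7 + 0.809| = √(51.7² + 0.809²) = 51.71
|j51.7 + 770| = √(51.7² + 770²) = 771.7
|L(j51.7)| = 0.703 × 58.33 / (51.71 × 771.7) = 0.0010276
20 log₁₀(0.0010276) = -59.76 dB
∠(j51.7 + 27) = arctan(51.7/27) = 62.42°
∠(j51.7 + 0.809) = arctan(51.7/0.809) = 89.10°
∠(j51.7 + 770) = arctan(51.7/770) = 3.84°
∠L(j51.7) = 62.42° − (89.10° + 3.84°) = -30.52°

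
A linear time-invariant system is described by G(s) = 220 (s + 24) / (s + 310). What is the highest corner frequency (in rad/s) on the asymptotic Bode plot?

Break frequencies occur at each pole and zero magnitude: 24 rad/s, 310 rad/s.
The highest is 310 rad/s.

310 rad/s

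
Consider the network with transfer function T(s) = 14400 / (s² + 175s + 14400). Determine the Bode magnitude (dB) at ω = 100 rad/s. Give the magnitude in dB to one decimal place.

|(j100)² + 175(j100) + 14400| = |4400 + j17500| = 1.804e+04
|T(j100)| = 14400 / 1.804e+04 = 0.79802
20 log₁₀(0.79802) = -1.96 dB

-2.0 dB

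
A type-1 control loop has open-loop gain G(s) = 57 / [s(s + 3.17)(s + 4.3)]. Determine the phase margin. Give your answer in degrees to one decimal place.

Gain crossover: |G(jω)| = 1 at ω ≈ 2.7 rad/s.
∠G(j2.7) = −90° − arctan(2.7/3.17) − arctan(2.7/4.3) ≈ -162.50°
PM = 180° + (-162.50°) = 17.50°

17.5°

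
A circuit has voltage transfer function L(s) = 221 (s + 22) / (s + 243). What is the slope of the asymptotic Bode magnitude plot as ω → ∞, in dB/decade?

With 1 zero and 1 pole, the high-frequency asymptotic slope is 20 × (1 − 1) = 0 dB/decade.

0 dB/decade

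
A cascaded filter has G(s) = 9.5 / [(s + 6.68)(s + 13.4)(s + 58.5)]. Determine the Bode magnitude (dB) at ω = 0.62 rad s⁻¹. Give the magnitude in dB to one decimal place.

-54.9 dB

|j0.62 + 6.68| = √(0.62² + 6.68²) = 6.709
|j0.62 + 13.4| = √(0.62² + 13.4²) = 13.41
|j0.62 + 58.5| = √(0.62² + 58.5²) = 58.5
|G(j0.62)| = 9.5 / (6.709 × 13.41 × 58.5) = 0.0018044
20 log₁₀(0.0018044) = -54.87 dB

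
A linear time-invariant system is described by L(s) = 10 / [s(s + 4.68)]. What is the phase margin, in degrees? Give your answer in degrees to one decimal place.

67.2 deg

Gain crossover: |L(jω)| = 1 at ω ≈ 1.97 rad/sec.
∠L(j1.97) = −90° − arctan(1.97/4.68) ≈ -112.82°
PM = 180° + (-112.82°) = 67.18°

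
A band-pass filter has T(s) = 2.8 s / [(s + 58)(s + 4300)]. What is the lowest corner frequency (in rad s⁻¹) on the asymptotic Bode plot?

58 rad s⁻¹

Break frequencies occur at each pole and zero magnitude: 58 rad s⁻¹, 4300 rad s⁻¹.
The lowest is 58 rad s⁻¹.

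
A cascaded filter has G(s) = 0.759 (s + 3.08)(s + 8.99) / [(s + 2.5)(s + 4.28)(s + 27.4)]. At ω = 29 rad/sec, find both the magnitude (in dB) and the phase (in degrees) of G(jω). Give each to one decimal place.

|G| = -34.1 dB, ∠G = -56.6 deg

|j29 + 3.08| = √(29² + 3.08²) = 29.16
|j29 + 8.99| = √(29² + 8.99²) = 30.36
|j29 + 2.5| = √(29² + 2.5²) = 29.11
|j29 + 4.28| = √(29² + 4.28²) = 29.31
|j29 + 27.4| = √(29² + 27.4²) = 39.9
|G(j29)| = 0.759 × 29.16 × 30.36 / (29.11 × 29.31 × 39.9) = 0.019741
20 log₁₀(0.019741) = -34.09 dB
∠(j29 + 3.08) = arctan(29/3.08) = 83.94°
∠(j29 + 8.99) = arctan(29/8.99) = 72.78°
∠(j29 + 2.5) = arctan(29/2.5) = 85.07°
∠(j29 + 4.28) = arctan(29/4.28) = 81.60°
∠(j29 + 27.4) = arctan(29/27.4) = 46.62°
∠G(j29) = 83.94° + 72.78° − (85.07° + 81.60° + 46.62°) = -56.59°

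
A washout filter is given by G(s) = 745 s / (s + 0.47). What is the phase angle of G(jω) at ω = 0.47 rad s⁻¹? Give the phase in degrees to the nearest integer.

∠(j0.47) = 90.00°
∠(j0.47 + 0.47) = arctan(0.47/0.47) = 45.00°
∠G(j0.47) = 90.00° − 45.00° = 45.00°

45°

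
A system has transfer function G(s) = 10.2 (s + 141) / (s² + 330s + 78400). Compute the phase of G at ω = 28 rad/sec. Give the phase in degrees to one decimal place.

4.4 deg

∠(j28 + 141) = arctan(28/141) = 11.23°
∠[(j28)² + 330(j28) + 78400] = ∠[77616 + j9240] = 6.79°
∠G(j28) = 11.23° − 6.79° = 4.44°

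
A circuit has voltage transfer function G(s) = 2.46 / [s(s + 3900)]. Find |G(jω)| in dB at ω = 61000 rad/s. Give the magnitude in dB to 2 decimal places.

-183.61 dB

|j61000 + 3900| = √(61000² + 3900²) = 6.112e+04
|j61000| = 6.1e+04
|G(j61000)| = 2.46 / (6.112e+04 × 6.1e+04) = 6.5977e-10
20 log₁₀(6.5977e-10) = -183.612 dB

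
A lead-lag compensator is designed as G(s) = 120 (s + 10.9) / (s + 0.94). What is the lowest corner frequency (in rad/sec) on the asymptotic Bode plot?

0.94 rad/sec

Break frequencies occur at each pole and zero magnitude: 0.94 rad/sec, 10.9 rad/sec.
The lowest is 0.94 rad/sec.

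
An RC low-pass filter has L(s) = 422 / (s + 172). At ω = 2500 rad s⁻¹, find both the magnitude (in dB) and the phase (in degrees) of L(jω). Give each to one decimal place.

|j2500 + 172| = √(2500² + 172²) = 2506
|L(j2500)| = 422 / 2506 = 0.1684
20 log₁₀(0.1684) = -15.47 dB
∠(j2500 + 172) = arctan(2500/172) = 86.06°
∠L(j2500) = −86.06° = -86.06°

|L| = -15.5 dB, ∠L = -86.1°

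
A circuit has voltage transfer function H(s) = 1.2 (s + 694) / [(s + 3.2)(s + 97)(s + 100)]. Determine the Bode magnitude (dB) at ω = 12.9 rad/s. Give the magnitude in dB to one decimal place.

|j12.9 + 694| = √(12.9² + 694²) = 694.1
|j12.9 + 3.2| = √(12.9² + 3.2²) = 13.29
|j12.9 + 97| = √(12.9² + 97²) = 97.85
|j12.9 + 100| = √(12.9² + 100²) = 100.8
|H(j12.9)| = 1.2 × 694.1 / (13.29 × 97.85 × 100.8) = 0.0063518
20 log₁₀(0.0063518) = -43.94 dB

-43.9 dB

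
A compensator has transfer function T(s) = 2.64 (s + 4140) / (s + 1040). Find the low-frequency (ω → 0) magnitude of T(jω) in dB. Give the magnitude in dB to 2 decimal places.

20.43 dB

T(0) = 2.64 × 4140 / 1040 = 10.509
20 log₁₀(10.509) = 20.431 dB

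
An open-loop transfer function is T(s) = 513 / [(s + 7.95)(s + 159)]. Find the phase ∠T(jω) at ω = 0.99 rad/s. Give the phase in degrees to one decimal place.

∠(j0.99 + 7.95) = arctan(0.99/7.95) = 7.10°
∠(j0.99 + 159) = arctan(0.99/159) = 0.36°
∠T(j0.99) = − (7.10° + 0.36°) = -7.46°

-7.5°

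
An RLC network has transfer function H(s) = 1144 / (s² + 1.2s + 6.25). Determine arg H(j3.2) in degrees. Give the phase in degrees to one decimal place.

-136.1°

∠[(j3.2)² + 1.2(j3.2) + 6.25] = ∠[-3.99 + j3.84] = 136.10°
∠H(j3.2) = −136.10° = -136.10°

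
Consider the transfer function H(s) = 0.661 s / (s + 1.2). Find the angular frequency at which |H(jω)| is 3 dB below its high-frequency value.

For a single-pole high-pass, the −3 dB point is at the pole: ω = 1.2 rad/s.

1.2 rad/s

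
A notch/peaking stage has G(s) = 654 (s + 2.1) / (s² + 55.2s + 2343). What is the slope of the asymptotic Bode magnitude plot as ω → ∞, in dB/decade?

With 1 zero and 2 poles, the high-frequency asymptotic slope is 20 × (1 − 2) = -20 dB/decade.

-20 dB/decade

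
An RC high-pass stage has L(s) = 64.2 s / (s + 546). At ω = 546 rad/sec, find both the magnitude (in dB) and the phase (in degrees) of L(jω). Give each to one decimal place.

|j546| = 546
|j546 + 546| = √(546² + 546²) = 772.2
|L(j546)| = 64.2 × 546 / 772.2 = 45.396
20 log₁₀(45.396) = 33.14 dB
∠(j546) = 90.00°
∠(j546 + 546) = arctan(546/546) = 45.00°
∠L(j546) = 90.00° − 45.00° = 45.00°

|L| = 33.1 dB, ∠L = 45.0°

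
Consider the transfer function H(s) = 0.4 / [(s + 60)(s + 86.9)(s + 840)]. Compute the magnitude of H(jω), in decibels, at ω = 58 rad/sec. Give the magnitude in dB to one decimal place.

|j58 + 60| = √(58² + 60²) = 83.45
|j58 + 86.9| = √(58² + 86.9²) = 104.5
|j58 + 840| = √(58² + 840²) = 842
|H(j58)| = 0.4 / (83.45 × 104.5 × 842) = 5.4487e-08
20 log₁₀(5.4487e-08) = -145.27 dB

-145.3 dB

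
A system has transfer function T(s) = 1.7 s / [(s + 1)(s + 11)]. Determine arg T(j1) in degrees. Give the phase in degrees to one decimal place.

∠(j1) = 90.00°
∠(j1 + 1) = arctan(1/1) = 45.00°
∠(j1 + 11) = arctan(1/11) = 5.19°
∠T(j1) = 90.00° − (45.00° + 5.19°) = 39.81°

39.8°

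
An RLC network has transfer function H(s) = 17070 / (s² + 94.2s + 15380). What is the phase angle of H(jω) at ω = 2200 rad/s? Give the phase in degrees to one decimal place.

∠[(j2200)² + 94.2(j2200) + 15380] = ∠[-4.8246e+06 + j2.0724e+05] = 177.54°
∠H(j2200) = −177.54° = -177.54°

-177.5°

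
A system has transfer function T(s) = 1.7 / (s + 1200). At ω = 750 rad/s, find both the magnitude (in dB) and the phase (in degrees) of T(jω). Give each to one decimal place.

|j750 + 1200| = √(750² + 1200²) = 1415
|T(j750)| = 1.7 / 1415 = 0.0012013
20 log₁₀(0.0012013) = -58.41 dB
∠(j750 + 1200) = arctan(750/1200) = 32.01°
∠T(j750) = −32.01° = -32.01°

|T| = -58.4 dB, ∠T = -32.0°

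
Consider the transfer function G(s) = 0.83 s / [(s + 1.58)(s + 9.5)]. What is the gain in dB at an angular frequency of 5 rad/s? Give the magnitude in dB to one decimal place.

|j5| = 5
|j5 + 1.58| = √(5² + 1.58²) = 5.244
|j5 + 9.5| = √(5² + 9.5²) = 10.74
|G(j5)| = 0.83 × 5 / (5.244 × 10.74) = 0.073721
20 log₁₀(0.073721) = -22.65 dB

-22.6 dB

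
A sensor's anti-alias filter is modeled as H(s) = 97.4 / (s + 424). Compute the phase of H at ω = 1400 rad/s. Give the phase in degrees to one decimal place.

∠(j1400 + 424) = arctan(1400/424) = 73.15°
∠H(j1400) = −73.15° = -73.15°

-73.2°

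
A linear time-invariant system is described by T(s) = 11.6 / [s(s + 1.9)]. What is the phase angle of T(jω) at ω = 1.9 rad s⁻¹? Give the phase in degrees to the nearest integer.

-135°

∠(j1.9 + 1.9) = arctan(1.9/1.9) = 45.00°
∠(j1.9) = 90.00°
∠T(j1.9) = − (45.00° + 90.00°) = -135.00°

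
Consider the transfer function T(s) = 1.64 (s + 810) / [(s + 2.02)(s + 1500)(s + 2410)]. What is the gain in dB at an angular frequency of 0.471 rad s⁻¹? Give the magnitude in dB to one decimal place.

|j0.471 + 810| = √(0.471² + 810²) = 810
|j0.471 + 2.02| = √(0.471² + 2.02²) = 2.074
|j0.471 + 1500| = √(0.471² + 1500²) = 1500
|j0.471 + 2410| = √(0.471² + 2410²) = 2410
|T(j0.471)| = 1.64 × 810 / (2.074 × 1500 × 2410) = 0.00017716
20 log₁₀(0.00017716) = -75.03 dB

-75.0 dB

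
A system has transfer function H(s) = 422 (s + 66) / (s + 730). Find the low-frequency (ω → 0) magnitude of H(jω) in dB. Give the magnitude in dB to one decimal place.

H(0) = 422 × 66 / 730 = 38.153
20 log₁₀(38.153) = 31.63 dB

31.6 dB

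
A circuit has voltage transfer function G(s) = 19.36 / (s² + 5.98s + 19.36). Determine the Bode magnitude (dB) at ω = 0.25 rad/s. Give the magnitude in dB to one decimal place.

0.0 dB

|(j0.25)² + 5.98(j0.25) + 19.36| = |19.297 + j1.495| = 19.36
|G(j0.25)| = 19.36 / 19.36 = 1.0002
20 log₁₀(1.0002) = 0.00 dB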